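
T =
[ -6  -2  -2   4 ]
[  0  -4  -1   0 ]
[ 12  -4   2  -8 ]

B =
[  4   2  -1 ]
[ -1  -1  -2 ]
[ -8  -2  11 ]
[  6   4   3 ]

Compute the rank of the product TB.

2

First compute TB:
[[ 18,  10,   0],
 [ 12,   6,  -3],
 [-12,  -8,  -6]]
Now row reduce the product.
R2 ← R2 − (2/3)·R1: [0, -2/3, -3]
R3 ← R3 + (2/3)·R1: [0, -4/3, -6]
R3 ← R3 − (2)·R2: [0, 0, 0]
2 nonzero rows, so rank(TB) = 2.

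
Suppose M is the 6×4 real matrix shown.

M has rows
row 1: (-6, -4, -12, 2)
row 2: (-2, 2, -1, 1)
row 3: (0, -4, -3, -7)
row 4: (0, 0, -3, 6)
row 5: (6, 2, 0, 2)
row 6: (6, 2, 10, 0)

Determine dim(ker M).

0

Row reduce to echelon form.
R2 ← R2 − (1/3)·R1: [0, 10/3, 3, 1/3]
R5 ← R5 + R1: [0, -2, -12, 4]
R6 ← R6 + R1: [0, -2, -2, 2]
R3 ← R3 + (6/5)·R2: [0, 0, 3/5, -33/5]
R5 ← R5 + (3/5)·R2: [0, 0, -51/5, 21/5]
R6 ← R6 + (3/5)·R2: [0, 0, -1/5, 11/5]
R4 ← R4 + (5)·R3: [0, 0, 0, -27]
R5 ← R5 + (17)·R3: [0, 0, 0, -108]
R6 ← R6 + (1/3)·R3: [0, 0, 0, 0]
R5 ← R5 − (4)·R4: [0, 0, 0, 0]
4 nonzero rows, so rank(M) = 4.
M has 4 columns; by rank–nullity, nullity = 4 − 4 = 0.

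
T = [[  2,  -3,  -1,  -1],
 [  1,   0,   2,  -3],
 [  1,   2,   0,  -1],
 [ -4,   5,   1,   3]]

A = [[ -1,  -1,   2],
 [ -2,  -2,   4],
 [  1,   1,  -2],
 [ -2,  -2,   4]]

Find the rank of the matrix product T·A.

First compute TA:
[[  5,   5, -10],
 [  7,   7, -14],
 [ -3,  -3,   6],
 [-11, -11,  22]]
Now row reduce the product.
R2 ← R2 − (7/5)·R1: [0, 0, 0]
R3 ← R3 + (3/5)·R1: [0, 0, 0]
R4 ← R4 + (11/5)·R1: [0, 0, 0]
1 nonzero row, so rank(TA) = 1.

1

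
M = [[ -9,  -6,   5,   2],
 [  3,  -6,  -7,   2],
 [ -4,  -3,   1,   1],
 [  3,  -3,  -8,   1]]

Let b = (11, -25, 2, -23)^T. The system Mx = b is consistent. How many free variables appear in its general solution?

1

Row reduce the augmented matrix [M | b].
R2 ← R2 + (1/3)·R1: [0, -8, -16/3, 8/3, -64/3]
R3 ← R3 − (4/9)·R1: [0, -1/3, -11/9, 1/9, -26/9]
R4 ← R4 + (1/3)·R1: [0, -5, -19/3, 5/3, -58/3]
R3 ← R3 − (1/24)·R2: [0, 0, -1, 0, -2]
R4 ← R4 − (5/8)·R2: [0, 0, -3, 0, -6]
R4 ← R4 − (3)·R3: [0, 0, 0, 0, 0]
The echelon form has 3 nonzero rows, and every pivot lies in the first 4 columns, so rank(M) = rank([M|b]) = 3.
The system is consistent.
Free variables = (unknowns) − (rank) = 4 − 3 = 1.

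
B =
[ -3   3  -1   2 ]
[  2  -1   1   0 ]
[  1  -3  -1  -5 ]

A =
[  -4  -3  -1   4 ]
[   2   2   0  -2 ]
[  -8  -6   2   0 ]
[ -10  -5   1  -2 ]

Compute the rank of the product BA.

3

First compute BA:
[[  6,  11,   3, -22],
 [-18, -14,   0,  10],
 [ 48,  22,  -8,  20]]
Now row reduce the product.
R2 ← R2 + (3)·R1: [0, 19, 9, -56]
R3 ← R3 − (8)·R1: [0, -66, -32, 196]
R3 ← R3 + (66/19)·R2: [0, 0, -14/19, 28/19]
3 nonzero rows, so rank(BA) = 3.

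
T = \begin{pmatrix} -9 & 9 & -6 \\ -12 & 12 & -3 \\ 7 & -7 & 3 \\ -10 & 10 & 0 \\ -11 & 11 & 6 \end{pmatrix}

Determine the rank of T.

2

Row reduce to echelon form.
R2 ← R2 − (4/3)·R1: [0, 0, 5]
R3 ← R3 + (7/9)·R1: [0, 0, -5/3]
R4 ← R4 − (10/9)·R1: [0, 0, 20/3]
R5 ← R5 − (11/9)·R1: [0, 0, 40/3]
R3 ← R3 + (1/3)·R2: [0, 0, 0]
R4 ← R4 − (4/3)·R2: [0, 0, 0]
R5 ← R5 − (8/3)·R2: [0, 0, 0]
Echelon form has 2 nonzero rows, so rank(T) = 2.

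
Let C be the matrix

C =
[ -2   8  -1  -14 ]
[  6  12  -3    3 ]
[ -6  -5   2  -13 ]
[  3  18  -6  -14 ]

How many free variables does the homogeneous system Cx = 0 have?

Row reduce to echelon form.
R2 ← R2 + (3)·R1: [0, 36, -6, -39]
R3 ← R3 − (3)·R1: [0, -29, 5, 29]
R4 ← R4 + (3/2)·R1: [0, 30, -15/2, -35]
R3 ← R3 + (29/36)·R2: [0, 0, 1/6, -29/12]
R4 ← R4 − (5/6)·R2: [0, 0, -5/2, -5/2]
R4 ← R4 + (15)·R3: [0, 0, 0, -155/4]
4 nonzero rows, so rank(C) = 4.
C has 4 columns; by rank–nullity, nullity = 4 − 4 = 0.

0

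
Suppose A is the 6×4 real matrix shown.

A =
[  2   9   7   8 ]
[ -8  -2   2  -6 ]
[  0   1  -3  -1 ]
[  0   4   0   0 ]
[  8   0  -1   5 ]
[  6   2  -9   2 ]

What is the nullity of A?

0

Row reduce to echelon form.
R2 ← R2 + (4)·R1: [0, 34, 30, 26]
R5 ← R5 − (4)·R1: [0, -36, -29, -27]
R6 ← R6 − (3)·R1: [0, -25, -30, -22]
R3 ← R3 − (1/34)·R2: [0, 0, -66/17, -30/17]
R4 ← R4 − (2/17)·R2: [0, 0, -60/17, -52/17]
R5 ← R5 + (18/17)·R2: [0, 0, 47/17, 9/17]
R6 ← R6 + (25/34)·R2: [0, 0, -135/17, -49/17]
R4 ← R4 − (10/11)·R3: [0, 0, 0, -16/11]
R5 ← R5 + (47/66)·R3: [0, 0, 0, -8/11]
R6 ← R6 − (45/22)·R3: [0, 0, 0, 8/11]
R5 ← R5 − (1/2)·R4: [0, 0, 0, 0]
R6 ← R6 + (1/2)·R4: [0, 0, 0, 0]
4 nonzero rows, so rank(A) = 4.
A has 4 columns; by rank–nullity, nullity = 4 − 4 = 0.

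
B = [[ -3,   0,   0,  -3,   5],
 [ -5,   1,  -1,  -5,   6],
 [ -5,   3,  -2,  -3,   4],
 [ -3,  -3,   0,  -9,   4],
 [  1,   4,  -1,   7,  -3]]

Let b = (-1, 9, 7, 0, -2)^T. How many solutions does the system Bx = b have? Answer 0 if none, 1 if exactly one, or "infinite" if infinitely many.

Row reduce the augmented matrix [B | b].
R2 ← R2 − (5/3)·R1: [0, 1, -1, 0, -7/3, 32/3]
R3 ← R3 − (5/3)·R1: [0, 3, -2, 2, -13/3, 26/3]
R4 ← R4 − R1: [0, -3, 0, -6, -1, 1]
R5 ← R5 + (1/3)·R1: [0, 4, -1, 6, -4/3, -7/3]
R3 ← R3 − (3)·R2: [0, 0, 1, 2, 8/3, -70/3]
R4 ← R4 + (3)·R2: [0, 0, -3, -6, -8, 33]
R5 ← R5 − (4)·R2: [0, 0, 3, 6, 8, -45]
R4 ← R4 + (3)·R3: [0, 0, 0, 0, 0, -37]
R5 ← R5 − (3)·R3: [0, 0, 0, 0, 0, 25]
R5 ← R5 + (25/37)·R4: [0, 0, 0, 0, 0, 0]
The echelon form has 4 nonzero rows; the last pivot sits in the augmented column, so rank(B) = 3 but rank([B|b]) = 4.
Since the ranks differ, the system is inconsistent.
It has no solutions.

0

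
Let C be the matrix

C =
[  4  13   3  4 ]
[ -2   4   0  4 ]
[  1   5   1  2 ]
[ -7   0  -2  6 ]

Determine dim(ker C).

Row reduce to echelon form.
R2 ← R2 + (1/2)·R1: [0, 21/2, 3/2, 6]
R3 ← R3 − (1/4)·R1: [0, 7/4, 1/4, 1]
R4 ← R4 + (7/4)·R1: [0, 91/4, 13/4, 13]
R3 ← R3 − (1/6)·R2: [0, 0, 0, 0]
R4 ← R4 − (13/6)·R2: [0, 0, 0, 0]
2 nonzero rows, so rank(C) = 2.
C has 4 columns; by rank–nullity, nullity = 4 − 2 = 2.

2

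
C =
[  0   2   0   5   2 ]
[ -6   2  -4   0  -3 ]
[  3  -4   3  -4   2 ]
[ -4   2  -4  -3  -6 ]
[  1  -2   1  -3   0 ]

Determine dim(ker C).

2

Row reduce to echelon form.
Swap R1 ↔ R2
R3 ← R3 + (1/2)·R1: [0, -3, 1, -4, 1/2]
R4 ← R4 − (2/3)·R1: [0, 2/3, -4/3, -3, -4]
R5 ← R5 + (1/6)·R1: [0, -5/3, 1/3, -3, -1/2]
R3 ← R3 + (3/2)·R2: [0, 0, 1, 7/2, 7/2]
R4 ← R4 − (1/3)·R2: [0, 0, -4/3, -14/3, -14/3]
R5 ← R5 + (5/6)·R2: [0, 0, 1/3, 7/6, 7/6]
R4 ← R4 + (4/3)·R3: [0, 0, 0, 0, 0]
R5 ← R5 − (1/3)·R3: [0, 0, 0, 0, 0]
3 nonzero rows, so rank(C) = 3.
C has 5 columns; by rank–nullity, nullity = 5 − 3 = 2.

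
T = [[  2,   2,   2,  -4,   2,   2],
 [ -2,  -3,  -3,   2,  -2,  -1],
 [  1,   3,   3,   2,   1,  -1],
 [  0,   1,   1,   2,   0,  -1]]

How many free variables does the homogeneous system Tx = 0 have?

Row reduce to echelon form.
R2 ← R2 + R1: [0, -1, -1, -2, 0, 1]
R3 ← R3 − (1/2)·R1: [0, 2, 2, 4, 0, -2]
R3 ← R3 + (2)·R2: [0, 0, 0, 0, 0, 0]
R4 ← R4 + R2: [0, 0, 0, 0, 0, 0]
2 nonzero rows, so rank(T) = 2.
T has 6 columns; by rank–nullity, nullity = 6 − 2 = 4.

4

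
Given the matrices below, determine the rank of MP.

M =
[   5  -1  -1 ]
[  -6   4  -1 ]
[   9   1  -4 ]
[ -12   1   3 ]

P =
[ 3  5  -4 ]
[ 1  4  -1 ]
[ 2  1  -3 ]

2

First compute MP:
[[ 12,  20, -16],
 [-16, -15,  23],
 [ 20,  45, -25],
 [-29, -53,  38]]
Now row reduce the product.
R2 ← R2 + (4/3)·R1: [0, 35/3, 5/3]
R3 ← R3 − (5/3)·R1: [0, 35/3, 5/3]
R4 ← R4 + (29/12)·R1: [0, -14/3, -2/3]
R3 ← R3 − R2: [0, 0, 0]
R4 ← R4 + (2/5)·R2: [0, 0, 0]
2 nonzero rows, so rank(MP) = 2.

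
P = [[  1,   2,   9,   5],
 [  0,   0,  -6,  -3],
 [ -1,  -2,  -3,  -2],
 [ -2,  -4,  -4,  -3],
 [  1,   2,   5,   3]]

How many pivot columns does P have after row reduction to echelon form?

2

Row reduce to echelon form.
R3 ← R3 + R1: [0, 0, 6, 3]
R4 ← R4 + (2)·R1: [0, 0, 14, 7]
R5 ← R5 − R1: [0, 0, -4, -2]
R3 ← R3 + R2: [0, 0, 0, 0]
R4 ← R4 + (7/3)·R2: [0, 0, 0, 0]
R5 ← R5 − (2/3)·R2: [0, 0, 0, 0]
Echelon form has 2 nonzero rows, so rank(P) = 2.
Each nonzero row contributes one pivot column: 2 pivot columns.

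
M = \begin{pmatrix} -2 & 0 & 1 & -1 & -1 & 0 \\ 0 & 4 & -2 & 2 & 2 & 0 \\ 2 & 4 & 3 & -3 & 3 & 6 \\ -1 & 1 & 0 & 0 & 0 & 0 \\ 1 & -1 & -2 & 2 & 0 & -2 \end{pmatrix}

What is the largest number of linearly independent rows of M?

Row reduce to echelon form.
R3 ← R3 + R1: [0, 4, 4, -4, 2, 6]
R4 ← R4 − (1/2)·R1: [0, 1, -1/2, 1/2, 1/2, 0]
R5 ← R5 + (1/2)·R1: [0, -1, -3/2, 3/2, -1/2, -2]
R3 ← R3 − R2: [0, 0, 6, -6, 0, 6]
R4 ← R4 − (1/4)·R2: [0, 0, 0, 0, 0, 0]
R5 ← R5 + (1/4)·R2: [0, 0, -2, 2, 0, -2]
R5 ← R5 + (1/3)·R3: [0, 0, 0, 0, 0, 0]
Echelon form has 3 nonzero rows, so rank(M) = 3.
The rank gives the maximum number of linearly independent rows: 3.

3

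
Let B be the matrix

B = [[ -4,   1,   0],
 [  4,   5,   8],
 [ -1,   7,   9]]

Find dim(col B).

2

Row reduce to echelon form.
R2 ← R2 + R1: [0, 6, 8]
R3 ← R3 − (1/4)·R1: [0, 27/4, 9]
R3 ← R3 − (9/8)·R2: [0, 0, 0]
Echelon form has 2 nonzero rows, so rank(B) = 2.
The column space has dimension equal to the rank: 2.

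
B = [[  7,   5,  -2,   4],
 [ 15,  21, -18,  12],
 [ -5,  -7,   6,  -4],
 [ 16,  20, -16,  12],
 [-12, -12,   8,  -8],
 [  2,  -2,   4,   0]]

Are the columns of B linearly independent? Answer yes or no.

no

Row reduce B to echelon form.
R2 ← R2 − (15/7)·R1: [0, 72/7, -96/7, 24/7]
R3 ← R3 + (5/7)·R1: [0, -24/7, 32/7, -8/7]
R4 ← R4 − (16/7)·R1: [0, 60/7, -80/7, 20/7]
R5 ← R5 + (12/7)·R1: [0, -24/7, 32/7, -8/7]
R6 ← R6 − (2/7)·R1: [0, -24/7, 32/7, -8/7]
R3 ← R3 + (1/3)·R2: [0, 0, 0, 0]
R4 ← R4 − (5/6)·R2: [0, 0, 0, 0]
R5 ← R5 + (1/3)·R2: [0, 0, 0, 0]
R6 ← R6 + (1/3)·R2: [0, 0, 0, 0]
2 pivots among 4 columns.
Only 2 < 4 pivot columns, so the columns are linearly dependent.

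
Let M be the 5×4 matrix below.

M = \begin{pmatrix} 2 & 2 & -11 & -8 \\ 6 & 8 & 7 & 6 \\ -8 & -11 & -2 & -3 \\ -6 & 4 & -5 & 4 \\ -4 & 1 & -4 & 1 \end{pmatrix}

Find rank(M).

Row reduce to echelon form.
R2 ← R2 − (3)·R1: [0, 2, 40, 30]
R3 ← R3 + (4)·R1: [0, -3, -46, -35]
R4 ← R4 + (3)·R1: [0, 10, -38, -20]
R5 ← R5 + (2)·R1: [0, 5, -26, -15]
R3 ← R3 + (3/2)·R2: [0, 0, 14, 10]
R4 ← R4 − (5)·R2: [0, 0, -238, -170]
R5 ← R5 − (5/2)·R2: [0, 0, -126, -90]
R4 ← R4 + (17)·R3: [0, 0, 0, 0]
R5 ← R5 + (9)·R3: [0, 0, 0, 0]
Echelon form has 3 nonzero rows, so rank(M) = 3.

3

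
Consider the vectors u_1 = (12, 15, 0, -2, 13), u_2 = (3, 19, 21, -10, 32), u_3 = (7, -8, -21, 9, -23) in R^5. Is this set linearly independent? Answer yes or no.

Form the matrix with these vectors as rows and row reduce.
R2 ← R2 − (1/4)·R1: [0, 61/4, 21, -19/2, 115/4]
R3 ← R3 − (7/12)·R1: [0, -67/4, -21, 61/6, -367/12]
R3 ← R3 + (67/61)·R2: [0, 0, 126/61, -49/183, 182/183]
3 nonzero rows, so the 3 vectors span a space of dimension 3.
Since 3 = 3, the vectors are linearly independent.

yes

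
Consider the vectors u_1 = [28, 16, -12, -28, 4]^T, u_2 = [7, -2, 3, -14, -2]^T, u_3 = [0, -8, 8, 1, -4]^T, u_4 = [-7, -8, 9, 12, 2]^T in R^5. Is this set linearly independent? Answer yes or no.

yes

Form the matrix with these vectors as rows and row reduce.
R2 ← R2 − (1/4)·R1: [0, -6, 6, -7, -3]
R4 ← R4 + (1/4)·R1: [0, -4, 6, 5, 3]
R3 ← R3 − (4/3)·R2: [0, 0, 0, 31/3, 0]
R4 ← R4 − (2/3)·R2: [0, 0, 2, 29/3, 5]
Swap R3 ↔ R4
4 nonzero rows, so the 4 vectors span a space of dimension 4.
Since 4 = 4, the vectors are linearly independent.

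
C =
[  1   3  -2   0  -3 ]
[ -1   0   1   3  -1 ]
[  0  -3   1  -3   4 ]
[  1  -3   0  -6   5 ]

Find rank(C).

2

Row reduce to echelon form.
R2 ← R2 + R1: [0, 3, -1, 3, -4]
R4 ← R4 − R1: [0, -6, 2, -6, 8]
R3 ← R3 + R2: [0, 0, 0, 0, 0]
R4 ← R4 + (2)·R2: [0, 0, 0, 0, 0]
Echelon form has 2 nonzero rows, so rank(C) = 2.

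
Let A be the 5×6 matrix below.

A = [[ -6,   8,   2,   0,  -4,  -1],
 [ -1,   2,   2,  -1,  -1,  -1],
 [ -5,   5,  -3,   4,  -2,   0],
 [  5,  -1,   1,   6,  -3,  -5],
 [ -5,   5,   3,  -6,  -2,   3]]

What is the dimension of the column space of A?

Row reduce to echelon form.
R2 ← R2 − (1/6)·R1: [0, 2/3, 5/3, -1, -1/3, -5/6]
R3 ← R3 − (5/6)·R1: [0, -5/3, -14/3, 4, 4/3, 5/6]
R4 ← R4 + (5/6)·R1: [0, 17/3, 8/3, 6, -19/3, -35/6]
R5 ← R5 − (5/6)·R1: [0, -5/3, 4/3, -6, 4/3, 23/6]
R3 ← R3 + (5/2)·R2: [0, 0, -1/2, 3/2, 1/2, -5/4]
R4 ← R4 − (17/2)·R2: [0, 0, -23/2, 29/2, -7/2, 5/4]
R5 ← R5 + (5/2)·R2: [0, 0, 11/2, -17/2, 1/2, 7/4]
R4 ← R4 − (23)·R3: [0, 0, 0, -20, -15, 30]
R5 ← R5 + (11)·R3: [0, 0, 0, 8, 6, -12]
R5 ← R5 + (2/5)·R4: [0, 0, 0, 0, 0, 0]
Echelon form has 4 nonzero rows, so rank(A) = 4.
The column space has dimension equal to the rank: 4.

4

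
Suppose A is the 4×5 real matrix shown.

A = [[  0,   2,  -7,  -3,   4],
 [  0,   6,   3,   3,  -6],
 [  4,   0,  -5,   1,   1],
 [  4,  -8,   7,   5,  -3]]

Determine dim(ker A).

Row reduce to echelon form.
Swap R1 ↔ R3
R4 ← R4 − R1: [0, -8, 12, 4, -4]
R3 ← R3 − (1/3)·R2: [0, 0, -8, -4, 6]
R4 ← R4 + (4/3)·R2: [0, 0, 16, 8, -12]
R4 ← R4 + (2)·R3: [0, 0, 0, 0, 0]
3 nonzero rows, so rank(A) = 3.
A has 5 columns; by rank–nullity, nullity = 5 − 3 = 2.

2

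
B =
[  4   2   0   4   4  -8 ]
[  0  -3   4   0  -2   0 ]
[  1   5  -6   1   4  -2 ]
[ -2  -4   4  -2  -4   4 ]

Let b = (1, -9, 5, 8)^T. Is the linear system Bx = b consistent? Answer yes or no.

no

Row reduce the augmented matrix [B | b].
R3 ← R3 − (1/4)·R1: [0, 9/2, -6, 0, 3, 0, 19/4]
R4 ← R4 + (1/2)·R1: [0, -3, 4, 0, -2, 0, 17/2]
R3 ← R3 + (3/2)·R2: [0, 0, 0, 0, 0, 0, -35/4]
R4 ← R4 − R2: [0, 0, 0, 0, 0, 0, 35/2]
R4 ← R4 + (2)·R3: [0, 0, 0, 0, 0, 0, 0]
The echelon form has 3 nonzero rows; the last pivot sits in the augmented column, so rank(B) = 2 but rank([B|b]) = 3.
Since the ranks differ, the system is inconsistent.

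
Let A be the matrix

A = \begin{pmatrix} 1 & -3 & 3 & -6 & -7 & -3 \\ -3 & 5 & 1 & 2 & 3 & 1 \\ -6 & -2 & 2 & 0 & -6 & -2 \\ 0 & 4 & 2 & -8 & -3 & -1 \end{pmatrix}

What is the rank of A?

4

Row reduce to echelon form.
R2 ← R2 + (3)·R1: [0, -4, 10, -16, -18, -8]
R3 ← R3 + (6)·R1: [0, -20, 20, -36, -48, -20]
R3 ← R3 − (5)·R2: [0, 0, -30, 44, 42, 20]
R4 ← R4 + R2: [0, 0, 12, -24, -21, -9]
R4 ← R4 + (2/5)·R3: [0, 0, 0, -32/5, -21/5, -1]
Echelon form has 4 nonzero rows, so rank(A) = 4.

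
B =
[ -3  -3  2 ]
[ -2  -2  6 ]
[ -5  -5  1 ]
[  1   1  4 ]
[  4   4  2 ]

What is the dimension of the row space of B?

2

Row reduce to echelon form.
R2 ← R2 − (2/3)·R1: [0, 0, 14/3]
R3 ← R3 − (5/3)·R1: [0, 0, -7/3]
R4 ← R4 + (1/3)·R1: [0, 0, 14/3]
R5 ← R5 + (4/3)·R1: [0, 0, 14/3]
R3 ← R3 + (1/2)·R2: [0, 0, 0]
R4 ← R4 − R2: [0, 0, 0]
R5 ← R5 − R2: [0, 0, 0]
Echelon form has 2 nonzero rows, so rank(B) = 2.
The row space has dimension equal to the rank: 2.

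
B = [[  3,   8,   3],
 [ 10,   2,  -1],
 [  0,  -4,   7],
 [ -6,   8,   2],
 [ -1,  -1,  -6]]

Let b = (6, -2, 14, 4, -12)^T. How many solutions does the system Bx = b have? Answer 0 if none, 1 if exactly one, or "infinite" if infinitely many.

1

Row reduce the augmented matrix [B | b].
R2 ← R2 − (10/3)·R1: [0, -74/3, -11, -22]
R4 ← R4 + (2)·R1: [0, 24, 8, 16]
R5 ← R5 + (1/3)·R1: [0, 5/3, -5, -10]
R3 ← R3 − (6/37)·R2: [0, 0, 325/37, 650/37]
R4 ← R4 + (36/37)·R2: [0, 0, -100/37, -200/37]
R5 ← R5 + (5/74)·R2: [0, 0, -425/74, -425/37]
R4 ← R4 + (4/13)·R3: [0, 0, 0, 0]
R5 ← R5 + (17/26)·R3: [0, 0, 0, 0]
The echelon form has 3 nonzero rows, and every pivot lies in the first 3 columns, so rank(B) = rank([B|b]) = 3.
The system is consistent.
rank = 3 = number of unknowns, so the solution is unique.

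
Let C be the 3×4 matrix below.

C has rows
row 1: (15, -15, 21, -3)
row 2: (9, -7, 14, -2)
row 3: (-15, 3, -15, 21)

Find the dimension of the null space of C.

Row reduce to echelon form.
R2 ← R2 − (3/5)·R1: [0, 2, 7/5, -1/5]
R3 ← R3 + R1: [0, -12, 6, 18]
R3 ← R3 + (6)·R2: [0, 0, 72/5, 84/5]
3 nonzero rows, so rank(C) = 3.
C has 4 columns; by rank–nullity, nullity = 4 − 3 = 1.

1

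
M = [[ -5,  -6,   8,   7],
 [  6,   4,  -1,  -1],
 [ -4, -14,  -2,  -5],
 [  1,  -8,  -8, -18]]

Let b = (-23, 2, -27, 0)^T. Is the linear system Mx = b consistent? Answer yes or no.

yes

Row reduce the augmented matrix [M | b].
R2 ← R2 + (6/5)·R1: [0, -16/5, 43/5, 37/5, -128/5]
R3 ← R3 − (4/5)·R1: [0, -46/5, -42/5, -53/5, -43/5]
R4 ← R4 + (1/5)·R1: [0, -46/5, -32/5, -83/5, -23/5]
R3 ← R3 − (23/8)·R2: [0, 0, -265/8, -255/8, 65]
R4 ← R4 − (23/8)·R2: [0, 0, -249/8, -303/8, 69]
R4 ← R4 − (249/265)·R3: [0, 0, 0, -420/53, 420/53]
The echelon form has 4 nonzero rows, and every pivot lies in the first 4 columns, so rank(M) = rank([M|b]) = 4.
The system is consistent.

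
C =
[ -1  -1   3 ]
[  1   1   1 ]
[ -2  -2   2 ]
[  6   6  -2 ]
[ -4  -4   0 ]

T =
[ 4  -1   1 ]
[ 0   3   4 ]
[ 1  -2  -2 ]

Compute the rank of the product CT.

First compute CT:
[[ -1,  -8, -11],
 [  5,   0,   3],
 [ -6,  -8, -14],
 [ 22,  16,  34],
 [-16,  -8, -20]]
Now row reduce the product.
R2 ← R2 + (5)·R1: [0, -40, -52]
R3 ← R3 − (6)·R1: [0, 40, 52]
R4 ← R4 + (22)·R1: [0, -160, -208]
R5 ← R5 − (16)·R1: [0, 120, 156]
R3 ← R3 + R2: [0, 0, 0]
R4 ← R4 − (4)·R2: [0, 0, 0]
R5 ← R5 + (3)·R2: [0, 0, 0]
2 nonzero rows, so rank(CT) = 2.

2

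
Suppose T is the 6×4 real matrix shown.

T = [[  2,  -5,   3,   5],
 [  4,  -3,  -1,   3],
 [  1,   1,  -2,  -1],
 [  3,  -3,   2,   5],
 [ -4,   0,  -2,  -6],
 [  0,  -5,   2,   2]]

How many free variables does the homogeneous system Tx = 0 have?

1

Row reduce to echelon form.
R2 ← R2 − (2)·R1: [0, 7, -7, -7]
R3 ← R3 − (1/2)·R1: [0, 7/2, -7/2, -7/2]
R4 ← R4 − (3/2)·R1: [0, 9/2, -5/2, -5/2]
R5 ← R5 + (2)·R1: [0, -10, 4, 4]
R3 ← R3 − (1/2)·R2: [0, 0, 0, 0]
R4 ← R4 − (9/14)·R2: [0, 0, 2, 2]
R5 ← R5 + (10/7)·R2: [0, 0, -6, -6]
R6 ← R6 + (5/7)·R2: [0, 0, -3, -3]
Swap R3 ↔ R4
R5 ← R5 + (3)·R3: [0, 0, 0, 0]
R6 ← R6 + (3/2)·R3: [0, 0, 0, 0]
3 nonzero rows, so rank(T) = 3.
T has 4 columns; by rank–nullity, nullity = 4 − 3 = 1.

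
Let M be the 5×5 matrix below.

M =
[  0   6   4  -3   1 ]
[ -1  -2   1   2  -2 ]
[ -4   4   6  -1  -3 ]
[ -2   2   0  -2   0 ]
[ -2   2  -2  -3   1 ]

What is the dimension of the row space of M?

Row reduce to echelon form.
Swap R1 ↔ R2
R3 ← R3 − (4)·R1: [0, 12, 2, -9, 5]
R4 ← R4 − (2)·R1: [0, 6, -2, -6, 4]
R5 ← R5 − (2)·R1: [0, 6, -4, -7, 5]
R3 ← R3 − (2)·R2: [0, 0, -6, -3, 3]
R4 ← R4 − R2: [0, 0, -6, -3, 3]
R5 ← R5 − R2: [0, 0, -8, -4, 4]
R4 ← R4 − R3: [0, 0, 0, 0, 0]
R5 ← R5 − (4/3)·R3: [0, 0, 0, 0, 0]
Echelon form has 3 nonzero rows, so rank(M) = 3.
The row space has dimension equal to the rank: 3.

3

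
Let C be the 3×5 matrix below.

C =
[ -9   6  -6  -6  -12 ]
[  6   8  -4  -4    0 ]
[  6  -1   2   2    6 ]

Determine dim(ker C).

Row reduce to echelon form.
R2 ← R2 + (2/3)·R1: [0, 12, -8, -8, -8]
R3 ← R3 + (2/3)·R1: [0, 3, -2, -2, -2]
R3 ← R3 − (1/4)·R2: [0, 0, 0, 0, 0]
2 nonzero rows, so rank(C) = 2.
C has 5 columns; by rank–nullity, nullity = 5 − 2 = 3.

3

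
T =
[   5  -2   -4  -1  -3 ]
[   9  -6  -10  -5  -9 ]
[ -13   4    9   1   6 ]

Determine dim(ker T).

Row reduce to echelon form.
R2 ← R2 − (9/5)·R1: [0, -12/5, -14/5, -16/5, -18/5]
R3 ← R3 + (13/5)·R1: [0, -6/5, -7/5, -8/5, -9/5]
R3 ← R3 − (1/2)·R2: [0, 0, 0, 0, 0]
2 nonzero rows, so rank(T) = 2.
T has 5 columns; by rank–nullity, nullity = 5 − 2 = 3.

3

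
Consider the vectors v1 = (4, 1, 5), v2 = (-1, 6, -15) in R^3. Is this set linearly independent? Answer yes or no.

yes

Form the matrix with these vectors as rows and row reduce.
R2 ← R2 + (1/4)·R1: [0, 25/4, -55/4]
2 nonzero rows, so the 2 vectors span a space of dimension 2.
Since 2 = 2, the vectors are linearly independent.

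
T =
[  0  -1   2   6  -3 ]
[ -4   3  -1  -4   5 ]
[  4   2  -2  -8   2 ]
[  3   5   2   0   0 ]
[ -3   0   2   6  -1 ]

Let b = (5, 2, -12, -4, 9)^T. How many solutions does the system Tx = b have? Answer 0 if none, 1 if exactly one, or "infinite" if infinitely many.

infinite

Row reduce the augmented matrix [T | b].
Swap R1 ↔ R2
R3 ← R3 + R1: [0, 5, -3, -12, 7, -10]
R4 ← R4 + (3/4)·R1: [0, 29/4, 5/4, -3, 15/4, -5/2]
R5 ← R5 − (3/4)·R1: [0, -9/4, 11/4, 9, -19/4, 15/2]
R3 ← R3 + (5)·R2: [0, 0, 7, 18, -8, 15]
R4 ← R4 + (29/4)·R2: [0, 0, 63/4, 81/2, -18, 135/4]
R5 ← R5 − (9/4)·R2: [0, 0, -7/4, -9/2, 2, -15/4]
R4 ← R4 − (9/4)·R3: [0, 0, 0, 0, 0, 0]
R5 ← R5 + (1/4)·R3: [0, 0, 0, 0, 0, 0]
The echelon form has 3 nonzero rows, and every pivot lies in the first 5 columns, so rank(T) = rank([T|b]) = 3.
The system is consistent.
rank = 3 < 5 unknowns, so there are infinitely many solutions.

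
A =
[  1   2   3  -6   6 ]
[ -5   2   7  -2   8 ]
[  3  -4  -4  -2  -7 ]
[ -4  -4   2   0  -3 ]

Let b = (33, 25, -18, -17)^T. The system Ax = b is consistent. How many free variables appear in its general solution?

Row reduce the augmented matrix [A | b].
R2 ← R2 + (5)·R1: [0, 12, 22, -32, 38, 190]
R3 ← R3 − (3)·R1: [0, -10, -13, 16, -25, -117]
R4 ← R4 + (4)·R1: [0, 4, 14, -24, 21, 115]
R3 ← R3 + (5/6)·R2: [0, 0, 16/3, -32/3, 20/3, 124/3]
R4 ← R4 − (1/3)·R2: [0, 0, 20/3, -40/3, 25/3, 155/3]
R4 ← R4 − (5/4)·R3: [0, 0, 0, 0, 0, 0]
The echelon form has 3 nonzero rows, and every pivot lies in the first 5 columns, so rank(A) = rank([A|b]) = 3.
The system is consistent.
Free variables = (unknowns) − (rank) = 5 − 3 = 2.

2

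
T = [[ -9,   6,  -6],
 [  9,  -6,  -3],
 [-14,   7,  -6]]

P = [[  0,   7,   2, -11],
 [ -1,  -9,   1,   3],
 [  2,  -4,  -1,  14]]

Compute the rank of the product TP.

3

First compute TP:
[[-18, -93,  -6,  33],
 [  0, 129,  15, -159],
 [-19, -137, -15,  91]]
Now row reduce the product.
R3 ← R3 − (19/18)·R1: [0, -233/6, -26/3, 337/6]
R3 ← R3 + (233/774)·R2: [0, 0, -357/86, 357/43]
3 nonzero rows, so rank(TP) = 3.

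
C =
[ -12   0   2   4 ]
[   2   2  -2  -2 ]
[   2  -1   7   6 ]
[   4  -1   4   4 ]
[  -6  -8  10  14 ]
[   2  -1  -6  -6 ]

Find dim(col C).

Row reduce to echelon form.
R2 ← R2 + (1/6)·R1: [0, 2, -5/3, -4/3]
R3 ← R3 + (1/6)·R1: [0, -1, 22/3, 20/3]
R4 ← R4 + (1/3)·R1: [0, -1, 14/3, 16/3]
R5 ← R5 − (1/2)·R1: [0, -8, 9, 12]
R6 ← R6 + (1/6)·R1: [0, -1, -17/3, -16/3]
R3 ← R3 + (1/2)·R2: [0, 0, 13/2, 6]
R4 ← R4 + (1/2)·R2: [0, 0, 23/6, 14/3]
R5 ← R5 + (4)·R2: [0, 0, 7/3, 20/3]
R6 ← R6 + (1/2)·R2: [0, 0, -13/2, -6]
R4 ← R4 − (23/39)·R3: [0, 0, 0, 44/39]
R5 ← R5 − (14/39)·R3: [0, 0, 0, 176/39]
R6 ← R6 + R3: [0, 0, 0, 0]
R5 ← R5 − (4)·R4: [0, 0, 0, 0]
Echelon form has 4 nonzero rows, so rank(C) = 4.
The column space has dimension equal to the rank: 4.

4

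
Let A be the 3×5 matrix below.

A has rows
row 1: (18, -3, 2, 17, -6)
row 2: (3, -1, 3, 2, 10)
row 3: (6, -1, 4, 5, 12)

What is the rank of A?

3

Row reduce to echelon form.
R2 ← R2 − (1/6)·R1: [0, -1/2, 8/3, -5/6, 11]
R3 ← R3 − (1/3)·R1: [0, 0, 10/3, -2/3, 14]
Echelon form has 3 nonzero rows, so rank(A) = 3.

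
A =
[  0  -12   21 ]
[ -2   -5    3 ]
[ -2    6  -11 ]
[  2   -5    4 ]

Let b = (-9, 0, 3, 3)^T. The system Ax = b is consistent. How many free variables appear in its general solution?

Row reduce the augmented matrix [A | b].
Swap R1 ↔ R2
R3 ← R3 − R1: [0, 11, -14, 3]
R4 ← R4 + R1: [0, -10, 7, 3]
R3 ← R3 + (11/12)·R2: [0, 0, 21/4, -21/4]
R4 ← R4 − (5/6)·R2: [0, 0, -21/2, 21/2]
R4 ← R4 + (2)·R3: [0, 0, 0, 0]
The echelon form has 3 nonzero rows, and every pivot lies in the first 3 columns, so rank(A) = rank([A|b]) = 3.
The system is consistent.
Free variables = (unknowns) − (rank) = 3 − 3 = 0.

0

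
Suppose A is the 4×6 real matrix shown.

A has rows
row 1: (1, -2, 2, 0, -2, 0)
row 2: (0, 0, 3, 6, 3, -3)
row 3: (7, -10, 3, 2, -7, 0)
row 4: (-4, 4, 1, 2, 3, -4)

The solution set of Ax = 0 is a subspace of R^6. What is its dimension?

Row reduce to echelon form.
R3 ← R3 − (7)·R1: [0, 4, -11, 2, 7, 0]
R4 ← R4 + (4)·R1: [0, -4, 9, 2, -5, -4]
Swap R2 ↔ R3
R4 ← R4 + R2: [0, 0, -2, 4, 2, -4]
R4 ← R4 + (2/3)·R3: [0, 0, 0, 8, 4, -6]
4 nonzero rows, so rank(A) = 4.
A has 6 columns; by rank–nullity, nullity = 6 − 4 = 2.

2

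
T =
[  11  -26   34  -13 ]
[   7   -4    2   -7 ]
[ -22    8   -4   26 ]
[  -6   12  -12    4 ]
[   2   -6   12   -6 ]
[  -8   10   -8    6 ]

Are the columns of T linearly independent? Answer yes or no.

no

Row reduce T to echelon form.
R2 ← R2 − (7/11)·R1: [0, 138/11, -216/11, 14/11]
R3 ← R3 + (2)·R1: [0, -44, 64, 0]
R4 ← R4 + (6/11)·R1: [0, -24/11, 72/11, -34/11]
R5 ← R5 − (2/11)·R1: [0, -14/11, 64/11, -40/11]
R6 ← R6 + (8/11)·R1: [0, -98/11, 184/11, -38/11]
R3 ← R3 + (242/69)·R2: [0, 0, -112/23, 308/69]
R4 ← R4 + (4/23)·R2: [0, 0, 72/23, -66/23]
R5 ← R5 + (7/69)·R2: [0, 0, 88/23, -242/69]
R6 ← R6 + (49/69)·R2: [0, 0, 64/23, -176/69]
R4 ← R4 + (9/14)·R3: [0, 0, 0, 0]
R5 ← R5 + (11/14)·R3: [0, 0, 0, 0]
R6 ← R6 + (4/7)·R3: [0, 0, 0, 0]
3 pivots among 4 columns.
Only 3 < 4 pivot columns, so the columns are linearly dependent.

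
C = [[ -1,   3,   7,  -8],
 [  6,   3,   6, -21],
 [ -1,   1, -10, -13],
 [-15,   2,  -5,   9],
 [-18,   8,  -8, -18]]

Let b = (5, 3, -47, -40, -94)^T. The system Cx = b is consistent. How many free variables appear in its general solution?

0

Row reduce the augmented matrix [C | b].
R2 ← R2 + (6)·R1: [0, 21, 48, -69, 33]
R3 ← R3 − R1: [0, -2, -17, -5, -52]
R4 ← R4 − (15)·R1: [0, -43, -110, 129, -115]
R5 ← R5 − (18)·R1: [0, -46, -134, 126, -184]
R3 ← R3 + (2/21)·R2: [0, 0, -87/7, -81/7, -342/7]
R4 ← R4 + (43/21)·R2: [0, 0, -82/7, -86/7, -332/7]
R5 ← R5 + (46/21)·R2: [0, 0, -202/7, -176/7, -782/7]
R4 ← R4 − (82/87)·R3: [0, 0, 0, -40/29, -40/29]
R5 ← R5 − (202/87)·R3: [0, 0, 0, 50/29, 50/29]
R5 ← R5 + (5/4)·R4: [0, 0, 0, 0, 0]
The echelon form has 4 nonzero rows, and every pivot lies in the first 4 columns, so rank(C) = rank([C|b]) = 4.
The system is consistent.
Free variables = (unknowns) − (rank) = 4 − 4 = 0.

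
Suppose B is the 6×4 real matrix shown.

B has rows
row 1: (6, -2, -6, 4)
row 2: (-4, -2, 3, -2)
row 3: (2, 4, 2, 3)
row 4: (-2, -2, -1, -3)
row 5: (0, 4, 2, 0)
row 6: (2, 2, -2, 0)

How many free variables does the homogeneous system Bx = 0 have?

1

Row reduce to echelon form.
R2 ← R2 + (2/3)·R1: [0, -10/3, -1, 2/3]
R3 ← R3 − (1/3)·R1: [0, 14/3, 4, 5/3]
R4 ← R4 + (1/3)·R1: [0, -8/3, -3, -5/3]
R6 ← R6 − (1/3)·R1: [0, 8/3, 0, -4/3]
R3 ← R3 + (7/5)·R2: [0, 0, 13/5, 13/5]
R4 ← R4 − (4/5)·R2: [0, 0, -11/5, -11/5]
R5 ← R5 + (6/5)·R2: [0, 0, 4/5, 4/5]
R6 ← R6 + (4/5)·R2: [0, 0, -4/5, -4/5]
R4 ← R4 + (11/13)·R3: [0, 0, 0, 0]
R5 ← R5 − (4/13)·R3: [0, 0, 0, 0]
R6 ← R6 + (4/13)·R3: [0, 0, 0, 0]
3 nonzero rows, so rank(B) = 3.
B has 4 columns; by rank–nullity, nullity = 4 − 3 = 1.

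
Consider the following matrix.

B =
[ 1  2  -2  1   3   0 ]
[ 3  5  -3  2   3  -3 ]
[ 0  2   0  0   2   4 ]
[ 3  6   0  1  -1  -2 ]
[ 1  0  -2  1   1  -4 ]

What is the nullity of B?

3

Row reduce to echelon form.
R2 ← R2 − (3)·R1: [0, -1, 3, -1, -6, -3]
R4 ← R4 − (3)·R1: [0, 0, 6, -2, -10, -2]
R5 ← R5 − R1: [0, -2, 0, 0, -2, -4]
R3 ← R3 + (2)·R2: [0, 0, 6, -2, -10, -2]
R5 ← R5 − (2)·R2: [0, 0, -6, 2, 10, 2]
R4 ← R4 − R3: [0, 0, 0, 0, 0, 0]
R5 ← R5 + R3: [0, 0, 0, 0, 0, 0]
3 nonzero rows, so rank(B) = 3.
B has 6 columns; by rank–nullity, nullity = 6 − 3 = 3.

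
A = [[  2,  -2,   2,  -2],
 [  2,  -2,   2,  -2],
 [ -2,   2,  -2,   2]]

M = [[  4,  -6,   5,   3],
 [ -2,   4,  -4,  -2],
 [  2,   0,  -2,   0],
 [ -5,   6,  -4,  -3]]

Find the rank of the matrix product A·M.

First compute AM:
[[ 26, -32,  22,  16],
 [ 26, -32,  22,  16],
 [-26,  32, -22, -16]]
Now row reduce the product.
R2 ← R2 − R1: [0, 0, 0, 0]
R3 ← R3 + R1: [0, 0, 0, 0]
1 nonzero row, so rank(AM) = 1.

1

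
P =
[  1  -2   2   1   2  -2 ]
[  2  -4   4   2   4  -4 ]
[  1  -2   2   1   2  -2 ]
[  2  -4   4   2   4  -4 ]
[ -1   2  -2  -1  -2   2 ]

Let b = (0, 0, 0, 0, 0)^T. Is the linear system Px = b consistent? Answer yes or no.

Row reduce the augmented matrix [P | b].
R2 ← R2 − (2)·R1: [0, 0, 0, 0, 0, 0, 0]
R3 ← R3 − R1: [0, 0, 0, 0, 0, 0, 0]
R4 ← R4 − (2)·R1: [0, 0, 0, 0, 0, 0, 0]
R5 ← R5 + R1: [0, 0, 0, 0, 0, 0, 0]
The echelon form has 1 nonzero rows, and every pivot lies in the first 6 columns, so rank(P) = rank([P|b]) = 1.
The system is consistent.

yes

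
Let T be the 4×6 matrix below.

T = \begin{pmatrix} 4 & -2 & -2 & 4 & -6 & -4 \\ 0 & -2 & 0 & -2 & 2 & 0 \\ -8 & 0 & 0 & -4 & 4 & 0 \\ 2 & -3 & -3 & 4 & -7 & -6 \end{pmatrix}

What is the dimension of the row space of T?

3

Row reduce to echelon form.
R3 ← R3 + (2)·R1: [0, -4, -4, 4, -8, -8]
R4 ← R4 − (1/2)·R1: [0, -2, -2, 2, -4, -4]
R3 ← R3 − (2)·R2: [0, 0, -4, 8, -12, -8]
R4 ← R4 − R2: [0, 0, -2, 4, -6, -4]
R4 ← R4 − (1/2)·R3: [0, 0, 0, 0, 0, 0]
Echelon form has 3 nonzero rows, so rank(T) = 3.
The row space has dimension equal to the rank: 3.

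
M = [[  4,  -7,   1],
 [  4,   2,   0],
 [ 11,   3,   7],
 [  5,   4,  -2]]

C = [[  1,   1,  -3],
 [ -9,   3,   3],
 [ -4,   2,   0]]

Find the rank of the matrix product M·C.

First compute MC:
[[ 63, -15, -33],
 [-14,  10,  -6],
 [-44,  34, -24],
 [-23,  13,  -3]]
Now row reduce the product.
R2 ← R2 + (2/9)·R1: [0, 20/3, -40/3]
R3 ← R3 + (44/63)·R1: [0, 494/21, -988/21]
R4 ← R4 + (23/63)·R1: [0, 158/21, -316/21]
R3 ← R3 − (247/70)·R2: [0, 0, 0]
R4 ← R4 − (79/70)·R2: [0, 0, 0]
2 nonzero rows, so rank(MC) = 2.

2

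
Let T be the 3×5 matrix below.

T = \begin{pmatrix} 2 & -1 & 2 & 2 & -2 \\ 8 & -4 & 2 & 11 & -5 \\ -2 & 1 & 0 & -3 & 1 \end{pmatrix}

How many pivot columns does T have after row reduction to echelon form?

Row reduce to echelon form.
R2 ← R2 − (4)·R1: [0, 0, -6, 3, 3]
R3 ← R3 + R1: [0, 0, 2, -1, -1]
R3 ← R3 + (1/3)·R2: [0, 0, 0, 0, 0]
Echelon form has 2 nonzero rows, so rank(T) = 2.
Each nonzero row contributes one pivot column: 2 pivot columns.

2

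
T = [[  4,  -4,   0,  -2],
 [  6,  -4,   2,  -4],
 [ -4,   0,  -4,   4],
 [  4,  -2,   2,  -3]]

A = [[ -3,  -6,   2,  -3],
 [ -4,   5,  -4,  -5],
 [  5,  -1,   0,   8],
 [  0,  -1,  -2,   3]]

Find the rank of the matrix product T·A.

2

First compute TA:
[[  4, -42,  28,   2],
 [  8, -54,  36,   6],
 [ -8,  24, -16,  -8],
 [  6, -33,  22,   5]]
Now row reduce the product.
R2 ← R2 − (2)·R1: [0, 30, -20, 2]
R3 ← R3 + (2)·R1: [0, -60, 40, -4]
R4 ← R4 − (3/2)·R1: [0, 30, -20, 2]
R3 ← R3 + (2)·R2: [0, 0, 0, 0]
R4 ← R4 − R2: [0, 0, 0, 0]
2 nonzero rows, so rank(TA) = 2.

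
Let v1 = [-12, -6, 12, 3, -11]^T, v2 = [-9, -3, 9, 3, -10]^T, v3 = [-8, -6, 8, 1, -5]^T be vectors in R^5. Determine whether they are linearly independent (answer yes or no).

Form the matrix with these vectors as rows and row reduce.
R2 ← R2 − (3/4)·R1: [0, 3/2, 0, 3/4, -7/4]
R3 ← R3 − (2/3)·R1: [0, -2, 0, -1, 7/3]
R3 ← R3 + (4/3)·R2: [0, 0, 0, 0, 0]
2 nonzero rows, so the 3 vectors span a space of dimension 2.
Since 2 < 3, the vectors are linearly dependent.

no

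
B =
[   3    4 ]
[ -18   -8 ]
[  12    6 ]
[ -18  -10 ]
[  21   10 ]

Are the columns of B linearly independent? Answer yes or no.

Row reduce B to echelon form.
R2 ← R2 + (6)·R1: [0, 16]
R3 ← R3 − (4)·R1: [0, -10]
R4 ← R4 + (6)·R1: [0, 14]
R5 ← R5 − (7)·R1: [0, -18]
R3 ← R3 + (5/8)·R2: [0, 0]
R4 ← R4 − (7/8)·R2: [0, 0]
R5 ← R5 + (9/8)·R2: [0, 0]
2 pivots among 2 columns.
Every column is a pivot column, so the columns are linearly independent.

yes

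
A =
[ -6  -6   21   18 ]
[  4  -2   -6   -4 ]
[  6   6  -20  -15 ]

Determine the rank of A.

3

Row reduce to echelon form.
R2 ← R2 + (2/3)·R1: [0, -6, 8, 8]
R3 ← R3 + R1: [0, 0, 1, 3]
Echelon form has 3 nonzero rows, so rank(A) = 3.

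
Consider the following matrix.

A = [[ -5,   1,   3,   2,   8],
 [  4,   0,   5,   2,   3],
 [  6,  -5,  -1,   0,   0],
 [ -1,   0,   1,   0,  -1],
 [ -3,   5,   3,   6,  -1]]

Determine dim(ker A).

Row reduce to echelon form.
R2 ← R2 + (4/5)·R1: [0, 4/5, 37/5, 18/5, 47/5]
R3 ← R3 + (6/5)·R1: [0, -19/5, 13/5, 12/5, 48/5]
R4 ← R4 − (1/5)·R1: [0, -1/5, 2/5, -2/5, -13/5]
R5 ← R5 − (3/5)·R1: [0, 22/5, 6/5, 24/5, -29/5]
R3 ← R3 + (19/4)·R2: [0, 0, 151/4, 39/2, 217/4]
R4 ← R4 + (1/4)·R2: [0, 0, 9/4, 1/2, -1/4]
R5 ← R5 − (11/2)·R2: [0, 0, -79/2, -15, -115/2]
R4 ← R4 − (9/151)·R3: [0, 0, 0, -100/151, -526/151]
R5 ← R5 + (158/151)·R3: [0, 0, 0, 816/151, -111/151]
R5 ← R5 + (204/25)·R4: [0, 0, 0, 0, -729/25]
5 nonzero rows, so rank(A) = 5.
A has 5 columns; by rank–nullity, nullity = 5 − 5 = 0.

0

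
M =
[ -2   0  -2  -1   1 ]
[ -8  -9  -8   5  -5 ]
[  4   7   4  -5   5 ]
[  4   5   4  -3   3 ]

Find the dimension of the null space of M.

Row reduce to echelon form.
R2 ← R2 − (4)·R1: [0, -9, 0, 9, -9]
R3 ← R3 + (2)·R1: [0, 7, 0, -7, 7]
R4 ← R4 + (2)·R1: [0, 5, 0, -5, 5]
R3 ← R3 + (7/9)·R2: [0, 0, 0, 0, 0]
R4 ← R4 + (5/9)·R2: [0, 0, 0, 0, 0]
2 nonzero rows, so rank(M) = 2.
M has 5 columns; by rank–nullity, nullity = 5 − 2 = 3.

3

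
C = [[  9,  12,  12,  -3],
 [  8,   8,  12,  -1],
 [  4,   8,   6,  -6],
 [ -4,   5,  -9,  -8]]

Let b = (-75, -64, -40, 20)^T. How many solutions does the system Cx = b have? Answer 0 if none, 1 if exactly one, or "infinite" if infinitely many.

Row reduce the augmented matrix [C | b].
R2 ← R2 − (8/9)·R1: [0, -8/3, 4/3, 5/3, 8/3]
R3 ← R3 − (4/9)·R1: [0, 8/3, 2/3, -14/3, -20/3]
R4 ← R4 + (4/9)·R1: [0, 31/3, -11/3, -28/3, -40/3]
R3 ← R3 + R2: [0, 0, 2, -3, -4]
R4 ← R4 + (31/8)·R2: [0, 0, 3/2, -23/8, -3]
R4 ← R4 − (3/4)·R3: [0, 0, 0, -5/8, 0]
The echelon form has 4 nonzero rows, and every pivot lies in the first 4 columns, so rank(C) = rank([C|b]) = 4.
The system is consistent.
rank = 4 = number of unknowns, so the solution is unique.

1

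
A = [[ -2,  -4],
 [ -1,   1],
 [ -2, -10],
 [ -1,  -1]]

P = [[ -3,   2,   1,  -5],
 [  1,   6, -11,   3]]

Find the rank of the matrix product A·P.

2

First compute AP:
[[  2, -28,  42,  -2],
 [  4,   4, -12,   8],
 [ -4, -64, 108, -20],
 [  2,  -8,  10,   2]]
Now row reduce the product.
R2 ← R2 − (2)·R1: [0, 60, -96, 12]
R3 ← R3 + (2)·R1: [0, -120, 192, -24]
R4 ← R4 − R1: [0, 20, -32, 4]
R3 ← R3 + (2)·R2: [0, 0, 0, 0]
R4 ← R4 − (1/3)·R2: [0, 0, 0, 0]
2 nonzero rows, so rank(AP) = 2.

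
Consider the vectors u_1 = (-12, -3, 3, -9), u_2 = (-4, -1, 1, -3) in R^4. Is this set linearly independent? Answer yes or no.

no

Form the matrix with these vectors as rows and row reduce.
R2 ← R2 − (1/3)·R1: [0, 0, 0, 0]
1 nonzero row, so the 2 vectors span a space of dimension 1.
Since 1 < 2, the vectors are linearly dependent.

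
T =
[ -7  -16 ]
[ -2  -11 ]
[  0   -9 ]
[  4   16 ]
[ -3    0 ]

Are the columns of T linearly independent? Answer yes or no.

yes

Row reduce T to echelon form.
R2 ← R2 − (2/7)·R1: [0, -45/7]
R4 ← R4 + (4/7)·R1: [0, 48/7]
R5 ← R5 − (3/7)·R1: [0, 48/7]
R3 ← R3 − (7/5)·R2: [0, 0]
R4 ← R4 + (16/15)·R2: [0, 0]
R5 ← R5 + (16/15)·R2: [0, 0]
2 pivots among 2 columns.
Every column is a pivot column, so the columns are linearly independent.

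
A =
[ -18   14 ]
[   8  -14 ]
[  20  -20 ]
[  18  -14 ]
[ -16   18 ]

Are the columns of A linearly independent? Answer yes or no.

yes

Row reduce A to echelon form.
R2 ← R2 + (4/9)·R1: [0, -70/9]
R3 ← R3 + (10/9)·R1: [0, -40/9]
R4 ← R4 + R1: [0, 0]
R5 ← R5 − (8/9)·R1: [0, 50/9]
R3 ← R3 − (4/7)·R2: [0, 0]
R5 ← R5 + (5/7)·R2: [0, 0]
2 pivots among 2 columns.
Every column is a pivot column, so the columns are linearly independent.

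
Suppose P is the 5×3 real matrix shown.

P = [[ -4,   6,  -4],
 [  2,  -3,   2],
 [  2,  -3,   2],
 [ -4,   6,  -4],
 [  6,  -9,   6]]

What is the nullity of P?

2

Row reduce to echelon form.
R2 ← R2 + (1/2)·R1: [0, 0, 0]
R3 ← R3 + (1/2)·R1: [0, 0, 0]
R4 ← R4 − R1: [0, 0, 0]
R5 ← R5 + (3/2)·R1: [0, 0, 0]
1 nonzero row, so rank(P) = 1.
P has 3 columns; by rank–nullity, nullity = 3 − 1 = 2.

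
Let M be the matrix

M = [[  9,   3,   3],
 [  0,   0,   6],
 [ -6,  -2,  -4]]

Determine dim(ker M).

Row reduce to echelon form.
R3 ← R3 + (2/3)·R1: [0, 0, -2]
R3 ← R3 + (1/3)·R2: [0, 0, 0]
2 nonzero rows, so rank(M) = 2.
M has 3 columns; by rank–nullity, nullity = 3 − 2 = 1.

1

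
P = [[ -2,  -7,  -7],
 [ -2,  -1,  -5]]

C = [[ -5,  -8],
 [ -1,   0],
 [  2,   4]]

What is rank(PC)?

1

First compute PC:
[[  3, -12],
 [  1,  -4]]
Now row reduce the product.
R2 ← R2 − (1/3)·R1: [0, 0]
1 nonzero row, so rank(PC) = 1.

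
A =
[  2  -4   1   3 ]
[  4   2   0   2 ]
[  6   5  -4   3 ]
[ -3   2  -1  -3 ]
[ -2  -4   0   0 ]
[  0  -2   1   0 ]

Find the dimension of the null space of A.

0

Row reduce to echelon form.
R2 ← R2 − (2)·R1: [0, 10, -2, -4]
R3 ← R3 − (3)·R1: [0, 17, -7, -6]
R4 ← R4 + (3/2)·R1: [0, -4, 1/2, 3/2]
R5 ← R5 + R1: [0, -8, 1, 3]
R3 ← R3 − (17/10)·R2: [0, 0, -18/5, 4/5]
R4 ← R4 + (2/5)·R2: [0, 0, -3/10, -1/10]
R5 ← R5 + (4/5)·R2: [0, 0, -3/5, -1/5]
R6 ← R6 + (1/5)·R2: [0, 0, 3/5, -4/5]
R4 ← R4 − (1/12)·R3: [0, 0, 0, -1/6]
R5 ← R5 − (1/6)·R3: [0, 0, 0, -1/3]
R6 ← R6 + (1/6)·R3: [0, 0, 0, -2/3]
R5 ← R5 − (2)·R4: [0, 0, 0, 0]
R6 ← R6 − (4)·R4: [0, 0, 0, 0]
4 nonzero rows, so rank(A) = 4.
A has 4 columns; by rank–nullity, nullity = 4 − 4 = 0.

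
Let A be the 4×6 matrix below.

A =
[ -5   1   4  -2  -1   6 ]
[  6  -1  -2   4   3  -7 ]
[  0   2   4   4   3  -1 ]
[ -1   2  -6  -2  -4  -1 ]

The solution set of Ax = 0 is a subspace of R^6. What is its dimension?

Row reduce to echelon form.
R2 ← R2 + (6/5)·R1: [0, 1/5, 14/5, 8/5, 9/5, 1/5]
R4 ← R4 − (1/5)·R1: [0, 9/5, -34/5, -8/5, -19/5, -11/5]
R3 ← R3 − (10)·R2: [0, 0, -24, -12, -15, -3]
R4 ← R4 − (9)·R2: [0, 0, -32, -16, -20, -4]
R4 ← R4 − (4/3)·R3: [0, 0, 0, 0, 0, 0]
3 nonzero rows, so rank(A) = 3.
A has 6 columns; by rank–nullity, nullity = 6 − 3 = 3.

3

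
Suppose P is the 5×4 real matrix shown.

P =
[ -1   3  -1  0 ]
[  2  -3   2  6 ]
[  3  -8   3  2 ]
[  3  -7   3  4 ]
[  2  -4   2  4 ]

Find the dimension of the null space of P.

Row reduce to echelon form.
R2 ← R2 + (2)·R1: [0, 3, 0, 6]
R3 ← R3 + (3)·R1: [0, 1, 0, 2]
R4 ← R4 + (3)·R1: [0, 2, 0, 4]
R5 ← R5 + (2)·R1: [0, 2, 0, 4]
R3 ← R3 − (1/3)·R2: [0, 0, 0, 0]
R4 ← R4 − (2/3)·R2: [0, 0, 0, 0]
R5 ← R5 − (2/3)·R2: [0, 0, 0, 0]
2 nonzero rows, so rank(P) = 2.
P has 4 columns; by rank–nullity, nullity = 4 − 2 = 2.

2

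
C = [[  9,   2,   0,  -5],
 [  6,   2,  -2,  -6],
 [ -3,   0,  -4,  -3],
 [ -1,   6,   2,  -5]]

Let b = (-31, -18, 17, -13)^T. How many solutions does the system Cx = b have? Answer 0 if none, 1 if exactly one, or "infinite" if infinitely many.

1

Row reduce the augmented matrix [C | b].
R2 ← R2 − (2/3)·R1: [0, 2/3, -2, -8/3, 8/3]
R3 ← R3 + (1/3)·R1: [0, 2/3, -4, -14/3, 20/3]
R4 ← R4 + (1/9)·R1: [0, 56/9, 2, -50/9, -148/9]
R3 ← R3 − R2: [0, 0, -2, -2, 4]
R4 ← R4 − (28/3)·R2: [0, 0, 62/3, 58/3, -124/3]
R4 ← R4 + (31/3)·R3: [0, 0, 0, -4/3, 0]
The echelon form has 4 nonzero rows, and every pivot lies in the first 4 columns, so rank(C) = rank([C|b]) = 4.
The system is consistent.
rank = 4 = number of unknowns, so the solution is unique.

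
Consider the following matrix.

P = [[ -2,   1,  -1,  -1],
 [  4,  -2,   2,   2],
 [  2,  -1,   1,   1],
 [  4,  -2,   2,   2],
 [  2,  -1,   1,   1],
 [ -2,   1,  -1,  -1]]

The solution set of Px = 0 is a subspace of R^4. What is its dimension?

3

Row reduce to echelon form.
R2 ← R2 + (2)·R1: [0, 0, 0, 0]
R3 ← R3 + R1: [0, 0, 0, 0]
R4 ← R4 + (2)·R1: [0, 0, 0, 0]
R5 ← R5 + R1: [0, 0, 0, 0]
R6 ← R6 − R1: [0, 0, 0, 0]
1 nonzero row, so rank(P) = 1.
P has 4 columns; by rank–nullity, nullity = 4 − 1 = 3.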